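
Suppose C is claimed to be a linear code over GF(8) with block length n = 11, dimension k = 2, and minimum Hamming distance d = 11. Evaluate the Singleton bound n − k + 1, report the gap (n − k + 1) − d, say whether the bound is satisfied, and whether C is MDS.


Singleton RHS = n − k + 1 = 10, slack = -1, bound violated (no such code; not MDS).

Singleton bound: d ≤ n − k + 1.
Here n = 11, k = 2, so n − k + 1 = 10.
Given d = 11, check d ≤ 10: NO.
Slack = (n − k + 1) − d = -1.
The slack is negative: d = 11 exceeds n − k + 1 = 10 by 1, so the Singleton bound is violated and no linear [11, 2, 11]_8 code can exist. In particular it is not MDS (MDS requires d = n − k + 1 exactly).
Description: the claimed parameters are [11, 2, 11]_8; such a code would be impossible (violates the Singleton bound).


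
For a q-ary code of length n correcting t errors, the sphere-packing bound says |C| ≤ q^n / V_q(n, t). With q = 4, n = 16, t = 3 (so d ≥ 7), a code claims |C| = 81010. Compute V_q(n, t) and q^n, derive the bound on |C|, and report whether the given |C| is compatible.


V_q(n, t) = 16249, q^n = 4294967296, Hamming bound = 264321, |C| = 81010 ≤ bound (satisfied).

Step 1: Compute V_q(n, t) = Σ_{j=0}^3 C(n, j) (q−1)^j.
  j = 0: C(16,0)·(3)^0 = 1·1 = 1.
  j = 1: C(16,1)·(3)^1 = 16·3 = 48.
  j = 2: C(16,2)·(3)^2 = 120·9 = 1080.
  j = 3: C(16,3)·(3)^3 = 560·27 = 15120.
  V_q(n, t) = 1 + 48 + 1080 + 15120 = 16249.
Step 2: q^n = 4^16 = 4294967296.
Step 3: Hamming bound ⌊q^n / V_q(n,t)⌋ = ⌊4294967296/16249⌋ = 264321.
Step 4: Compare |C| = 81010 to 264321: satisfied.
The claimed |C| lies below the Hamming bound.


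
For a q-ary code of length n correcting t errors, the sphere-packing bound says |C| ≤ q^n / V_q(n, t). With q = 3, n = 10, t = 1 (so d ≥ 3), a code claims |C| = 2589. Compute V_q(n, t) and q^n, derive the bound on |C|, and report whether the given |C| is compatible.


V_q(n, t) = 21, q^n = 59049, Hamming bound = 2811, |C| = 2589 ≤ bound (satisfied).

Step 1: Compute V_q(n, t) = Σ_{j=0}^1 C(n, j) (q−1)^j.
  j = 0: C(10,0)·(2)^0 = 1·1 = 1.
  j = 1: C(10,1)·(2)^1 = 10·2 = 20.
  V_q(n, t) = 1 + 20 = 21.
Step 2: q^n = 3^10 = 59049.
Step 3: Hamming bound ⌊q^n / V_q(n,t)⌋ = ⌊59049/21⌋ = 2811.
Step 4: Compare |C| = 2589 to 2811: satisfied.
The claimed |C| lies below the Hamming bound.


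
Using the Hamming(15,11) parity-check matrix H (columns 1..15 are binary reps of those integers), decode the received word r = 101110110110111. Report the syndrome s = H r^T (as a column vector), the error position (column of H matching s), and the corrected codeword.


s = (0, 0, 0, 1)^T, error position = 1, corrected codeword c = 001110110110111

Compute s = H r^T mod 2 one row at a time:
  s_1 = 1 + 0 + 1 + 1 + 0 + 1 + 1 + 1 = 6 ≡ 0 (mod 2).
  s_2 = 1 + 1 + 0 + 1 + 0 + 1 + 1 + 1 = 6 ≡ 0 (mod 2).
  s_3 = 0 + 1 + 0 + 1 + 1 + 1 + 1 + 1 = 6 ≡ 0 (mod 2).
  s_4 = 1 + 1 + 1 + 1 + 0 + 1 + 1 + 1 = 7 ≡ 1 (mod 2).
s = (0, 0, 0, 1)^T — this equals column 1 of H (binary 0001), so error is at position 1.
Correct: flip bit 1 of r = 101110110110111 to get c = 001110110110111.


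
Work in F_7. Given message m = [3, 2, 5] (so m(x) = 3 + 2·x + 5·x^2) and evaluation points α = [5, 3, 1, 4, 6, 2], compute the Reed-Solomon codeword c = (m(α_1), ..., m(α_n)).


c = [5, 5, 3, 0, 6, 6]

Message polynomial: m(x) = 3 + 2·x + 5·x^2 (mod 7).
For each evaluation point α_i, compute m(α_i) mod 7:
  α_1 = 5: Horner steps 5 → 6 → 5, so m(5) = 5.
  α_2 = 3: Horner steps 5 → 3 → 5, so m(3) = 5.
  α_3 = 1: Horner steps 5 → 0 → 3, so m(1) = 3.
  α_4 = 4: Horner steps 5 → 1 → 0, so m(4) = 0.
  α_5 = 6: Horner steps 5 → 4 → 6, so m(6) = 6.
  α_6 = 2: Horner steps 5 → 5 → 6, so m(2) = 6.
Codeword c = [5, 5, 3, 0, 6, 6] ∈ F_7^6.


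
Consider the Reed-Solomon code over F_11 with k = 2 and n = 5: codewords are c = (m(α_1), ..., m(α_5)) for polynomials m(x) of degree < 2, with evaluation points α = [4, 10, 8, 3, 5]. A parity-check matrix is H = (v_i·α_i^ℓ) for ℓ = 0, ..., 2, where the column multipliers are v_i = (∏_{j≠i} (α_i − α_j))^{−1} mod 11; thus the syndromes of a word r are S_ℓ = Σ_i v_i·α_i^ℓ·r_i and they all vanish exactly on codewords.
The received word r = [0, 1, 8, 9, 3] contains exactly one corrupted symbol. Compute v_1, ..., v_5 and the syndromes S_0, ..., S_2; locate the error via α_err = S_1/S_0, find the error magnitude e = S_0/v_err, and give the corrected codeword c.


S = (7, 2, 10), error at position 5, error magnitude e = 1, c = [0, 1, 8, 9, 2].

Step 1: column multipliers v_i = (∏_{j≠i}(α_i − α_j))^{−1} mod 11.
  i = 1 (α = 4): (4−10)(4−8)(4−3)(4−5) = (−6)·(−4)·1·(−1) = −24 ≡ 9, so v_1 = 9^{−1} = 5 (mod 11).
  i = 2 (α = 10): (10−4)(10−8)(10−3)(10−5) = 6·2·7·5 = 420 ≡ 2, so v_2 = 2^{−1} = 6 (mod 11).
  i = 3 (α = 8): (8−4)(8−10)(8−3)(8−5) = 4·(−2)·5·3 = −120 ≡ 1, so v_3 = 1^{−1} = 1 (mod 11).
  i = 4 (α = 3): (3−4)(3−10)(3−8)(3−5) = (−1)·(−7)·(−5)·(−2) = 70 ≡ 4, so v_4 = 4^{−1} = 3 (mod 11).
  i = 5 (α = 5): (5−4)(5−10)(5−8)(5−3) = 1·(−5)·(−3)·2 = 30 ≡ 8, so v_5 = 8^{−1} = 7 (mod 11).
  v = [5, 6, 1, 3, 7].
Step 2: syndromes of r = [0, 1, 8, 9, 3] (all sums mod 11).
  S_0 = Σ v_i r_i = 5·0 + 6·1 + 1·8 + 3·9 + 7·3 = 62 ≡ 7.
  S_1 = Σ v_i α_i r_i = 5·4·0 + 6·10·1 + 1·8·8 + 3·3·9 + 7·5·3 = 310 ≡ 2.
  α_i^2 mod 11 = [5, 1, 9, 9, 3].
  S_2 = Σ v_i α_i^2 r_i = 5·5·0 + 6·1·1 + 1·9·8 + 3·9·9 + 7·3·3 = 384 ≡ 10.
  S = (7, 2, 10) ≠ 0, so r is not a codeword (an error is present).
Step 3: locate the error. For a single error e at position i, S_ℓ = v_i·e·α_i^ℓ, so α_err = S_1/S_0.
  S_0^{−1} = 7^{−1} = 8 (mod 11), so α_err = 2·8 = 16 ≡ 5 = α_5. Error position i = 5.
  Consistency check: S_2/S_1 = 10·6 = 60 ≡ 5 = α_err ✓ (single-error assumption holds).
Step 4: error magnitude e = S_0/v_5 = S_0·∏_{j≠5}(α_5 − α_j) = 7·8 = 56 ≡ 1 (mod 11).
Step 5: correct position 5: c_5 = r_5 − e = 3 − 1 ≡ 2 (mod 11). Hence c = [0, 1, 8, 9, 2].
  Check: interpolating c through the α_i gives m(x) = 3 + 2·x (degree < 2) with m(α_i) = c_i for every i, so c is indeed a codeword.


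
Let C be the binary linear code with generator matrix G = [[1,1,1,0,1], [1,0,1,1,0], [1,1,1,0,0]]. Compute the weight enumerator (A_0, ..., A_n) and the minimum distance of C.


Weight distribution: A_0 = 1, A_1 = 1, A_2 = 1, A_3 = 3, A_4 = 2. Minimum distance d = 1.

Enumerate all 2^3 = 8 messages m ∈ F_2^3.
For each, compute codeword c = mG in F_2^5, then tally its weight.
  m = 000 → c = 00000, weight = 0.
  m = 100 → c = 11101, weight = 4.
  m = 010 → c = 10110, weight = 3.
  m = 110 → c = 01011, weight = 3.
  m = 001 → c = 11100, weight = 3.
  m = 101 → c = 00001, weight = 1.
  m = 011 → c = 01010, weight = 2.
  m = 111 → c = 10111, weight = 4.
Tally weights:
  weight 0: 1 codewords.
  weight 1: 1 codewords.
  weight 2: 1 codewords.
  weight 3: 3 codewords.
  weight 4: 2 codewords.
Minimum distance d = smallest w > 0 with A_w > 0 = 1.
Sanity: Σ A_w = 8 = 2^3 = 8 ✓.


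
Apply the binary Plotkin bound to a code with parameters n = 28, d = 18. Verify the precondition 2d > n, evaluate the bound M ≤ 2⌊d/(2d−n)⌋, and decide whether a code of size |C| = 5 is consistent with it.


Plotkin bound M ≤ 4; given |C| = 5 > bound (violated).

Check applicability: 2d = 36, n = 28.
2d − n = 8 > 0, so Plotkin applies.
Compute d/(2d−n) = 18/8 ≈ 2.2500.
⌊d/(2d−n)⌋ = 2.
Plotkin bound: M ≤ 2·2 = 4.
Given |C| = 5, check: VIOLATED.
This |C| is above the Plotkin bound, so no binary code with n = 28, d = 18 and 5 codewords exists.


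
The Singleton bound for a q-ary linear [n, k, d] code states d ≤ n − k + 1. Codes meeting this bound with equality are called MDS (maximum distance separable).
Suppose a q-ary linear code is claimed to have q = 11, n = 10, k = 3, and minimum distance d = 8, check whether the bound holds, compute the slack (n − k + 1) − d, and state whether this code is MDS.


Singleton RHS = n − k + 1 = 8, slack = 0, bound satisfied, MDS.

Singleton bound: d ≤ n − k + 1.
Here n = 10, k = 3, so n − k + 1 = 8.
Given d = 8, check d ≤ 8: YES.
Slack = (n − k + 1) − d = 0.
The code is MDS (slack = 0).
Description: the claimed parameters are [10, 3, 8]_11; such a code would be MDS (meets Singleton bound).


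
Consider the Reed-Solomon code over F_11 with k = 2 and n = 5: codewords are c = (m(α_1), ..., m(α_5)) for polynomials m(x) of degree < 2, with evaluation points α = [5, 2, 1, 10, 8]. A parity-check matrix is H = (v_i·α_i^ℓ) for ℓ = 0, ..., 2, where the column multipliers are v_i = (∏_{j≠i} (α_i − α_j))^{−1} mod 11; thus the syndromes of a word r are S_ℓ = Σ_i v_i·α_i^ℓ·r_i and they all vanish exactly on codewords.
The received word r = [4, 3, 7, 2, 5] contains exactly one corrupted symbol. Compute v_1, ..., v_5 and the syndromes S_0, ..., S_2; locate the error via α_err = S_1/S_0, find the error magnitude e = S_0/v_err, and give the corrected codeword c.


S = (3, 3, 3), error at position 3, error magnitude e = 8, c = [4, 3, 10, 2, 5].

Step 1: column multipliers v_i = (∏_{j≠i}(α_i − α_j))^{−1} mod 11.
  i = 1 (α = 5): (5−2)(5−1)(5−10)(5−8) = 3·4·(−5)·(−3) = 180 ≡ 4, so v_1 = 4^{−1} = 3 (mod 11).
  i = 2 (α = 2): (2−5)(2−1)(2−10)(2−8) = (−3)·1·(−8)·(−6) = −144 ≡ 10, so v_2 = 10^{−1} = 10 (mod 11).
  i = 3 (α = 1): (1−5)(1−2)(1−10)(1−8) = (−4)·(−1)·(−9)·(−7) = 252 ≡ 10, so v_3 = 10^{−1} = 10 (mod 11).
  i = 4 (α = 10): (10−5)(10−2)(10−1)(10−8) = 5·8·9·2 = 720 ≡ 5, so v_4 = 5^{−1} = 9 (mod 11).
  i = 5 (α = 8): (8−5)(8−2)(8−1)(8−10) = 3·6·7·(−2) = −252 ≡ 1, so v_5 = 1^{−1} = 1 (mod 11).
  v = [3, 10, 10, 9, 1].
Step 2: syndromes of r = [4, 3, 7, 2, 5] (all sums mod 11).
  S_0 = Σ v_i r_i = 3·4 + 10·3 + 10·7 + 9·2 + 1·5 = 135 ≡ 3.
  S_1 = Σ v_i α_i r_i = 3·5·4 + 10·2·3 + 10·1·7 + 9·10·2 + 1·8·5 = 410 ≡ 3.
  α_i^2 mod 11 = [3, 4, 1, 1, 9].
  S_2 = Σ v_i α_i^2 r_i = 3·3·4 + 10·4·3 + 10·1·7 + 9·1·2 + 1·9·5 = 289 ≡ 3.
  S = (3, 3, 3) ≠ 0, so r is not a codeword (an error is present).
Step 3: locate the error. For a single error e at position i, S_ℓ = v_i·e·α_i^ℓ, so α_err = S_1/S_0.
  S_0^{−1} = 3^{−1} = 4 (mod 11), so α_err = 3·4 = 12 ≡ 1 = α_3. Error position i = 3.
  Consistency check: S_2/S_1 = 3·4 = 12 ≡ 1 = α_err ✓ (single-error assumption holds).
Step 4: error magnitude e = S_0/v_3 = S_0·∏_{j≠3}(α_3 − α_j) = 3·10 = 30 ≡ 8 (mod 11).
Step 5: correct position 3: c_3 = r_3 − e = 7 − 8 ≡ 10 (mod 11). Hence c = [4, 3, 10, 2, 5].
  Check: interpolating c through the α_i gives m(x) = 6 + 4·x (degree < 2) with m(α_i) = c_i for every i, so c is indeed a codeword.


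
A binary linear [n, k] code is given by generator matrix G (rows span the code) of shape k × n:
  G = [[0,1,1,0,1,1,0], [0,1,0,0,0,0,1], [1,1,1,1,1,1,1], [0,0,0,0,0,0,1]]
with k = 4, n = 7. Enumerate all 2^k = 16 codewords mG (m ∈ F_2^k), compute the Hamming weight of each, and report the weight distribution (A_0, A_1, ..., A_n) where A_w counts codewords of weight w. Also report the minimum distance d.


Weight distribution: A_0 = 1, A_1 = 2, A_2 = 2, A_3 = 3, A_4 = 3, A_5 = 2, A_6 = 2, A_7 = 1. Minimum distance d = 1.

Enumerate all 2^4 = 16 messages m ∈ F_2^4.
For each, compute codeword c = mG in F_2^7, then tally its weight.
  m = 0000 → c = 0000000, weight = 0.
  m = 1000 → c = 0110110, weight = 4.
  m = 0100 → c = 0100001, weight = 2.
  m = 1100 → c = 0010111, weight = 4.
  m = 0010 → c = 1111111, weight = 7.
  m = 1010 → c = 1001001, weight = 3.
  m = 0110 → c = 1011110, weight = 5.
  m = 1110 → c = 1101000, weight = 3.
  m = 0001 → c = 0000001, weight = 1.
  m = 1001 → c = 0110111, weight = 5.
  m = 0101 → c = 0100000, weight = 1.
  m = 1101 → c = 0010110, weight = 3.
  m = 0011 → c = 1111110, weight = 6.
  m = 1011 → c = 1001000, weight = 2.
  m = 0111 → c = 1011111, weight = 6.
  m = 1111 → c = 1101001, weight = 4.
Tally weights:
  weight 0: 1 codewords.
  weight 1: 2 codewords.
  weight 2: 2 codewords.
  weight 3: 3 codewords.
  weight 4: 3 codewords.
  weight 5: 2 codewords.
  weight 6: 2 codewords.
  weight 7: 1 codewords.
Minimum distance d = smallest w > 0 with A_w > 0 = 1.
Sanity: Σ A_w = 16 = 2^4 = 16 ✓.


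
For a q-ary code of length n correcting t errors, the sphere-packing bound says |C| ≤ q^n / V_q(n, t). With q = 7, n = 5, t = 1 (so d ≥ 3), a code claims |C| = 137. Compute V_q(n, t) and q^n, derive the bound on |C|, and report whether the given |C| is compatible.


V_q(n, t) = 31, q^n = 16807, Hamming bound = 542, |C| = 137 ≤ bound (satisfied).

Step 1: Compute V_q(n, t) = Σ_{j=0}^1 C(n, j) (q−1)^j.
  j = 0: C(5,0)·(6)^0 = 1·1 = 1.
  j = 1: C(5,1)·(6)^1 = 5·6 = 30.
  V_q(n, t) = 1 + 30 = 31.
Step 2: q^n = 7^5 = 16807.
Step 3: Hamming bound ⌊q^n / V_q(n,t)⌋ = ⌊16807/31⌋ = 542.
Step 4: Compare |C| = 137 to 542: satisfied.
The claimed |C| lies below the Hamming bound.


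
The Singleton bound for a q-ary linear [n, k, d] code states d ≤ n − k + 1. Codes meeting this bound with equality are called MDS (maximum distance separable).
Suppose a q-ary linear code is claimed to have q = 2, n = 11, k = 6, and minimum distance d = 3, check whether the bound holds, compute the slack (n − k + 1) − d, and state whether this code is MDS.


Singleton RHS = n − k + 1 = 6, slack = 3, bound satisfied, not MDS.

Singleton bound: d ≤ n − k + 1.
Here n = 11, k = 6, so n − k + 1 = 6.
Given d = 3, check d ≤ 6: YES.
Slack = (n − k + 1) − d = 3.
The code is NOT MDS (slack = 3 > 0).
Description: the claimed parameters are [11, 6, 3]_2; such a code would be non-MDS.


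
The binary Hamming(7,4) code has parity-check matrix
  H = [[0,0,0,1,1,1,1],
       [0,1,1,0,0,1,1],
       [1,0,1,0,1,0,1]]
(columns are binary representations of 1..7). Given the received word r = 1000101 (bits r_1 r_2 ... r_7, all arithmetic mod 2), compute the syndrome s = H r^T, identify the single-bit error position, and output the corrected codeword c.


s = (0, 1, 1)^T, error position = 3, corrected codeword c = 1010101

Compute s = H r^T mod 2 one row at a time:
  s_1 = 0 + 1 + 0 + 1 = 2 ≡ 0 (mod 2).
  s_2 = 0 + 0 + 0 + 1 = 1 ≡ 1 (mod 2).
  s_3 = 1 + 0 + 1 + 1 = 3 ≡ 1 (mod 2).
s = (0, 1, 1)^T — this equals column 3 of H (binary 011), so error is at position 3.
Correct: flip bit 3 of r = 1000101 to get c = 1010101.


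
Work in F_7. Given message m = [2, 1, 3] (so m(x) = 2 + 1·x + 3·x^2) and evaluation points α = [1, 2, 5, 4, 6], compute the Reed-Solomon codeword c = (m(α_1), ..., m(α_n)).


c = [6, 2, 5, 5, 4]

Message polynomial: m(x) = 2 + 1·x + 3·x^2 (mod 7).
For each evaluation point α_i, compute m(α_i) mod 7:
  α_1 = 1: Horner steps 3 → 4 → 6, so m(1) = 6.
  α_2 = 2: Horner steps 3 → 0 → 2, so m(2) = 2.
  α_3 = 5: Horner steps 3 → 2 → 5, so m(5) = 5.
  α_4 = 4: Horner steps 3 → 6 → 5, so m(4) = 5.
  α_5 = 6: Horner steps 3 → 5 → 4, so m(6) = 4.
Codeword c = [6, 2, 5, 5, 4] ∈ F_7^5.


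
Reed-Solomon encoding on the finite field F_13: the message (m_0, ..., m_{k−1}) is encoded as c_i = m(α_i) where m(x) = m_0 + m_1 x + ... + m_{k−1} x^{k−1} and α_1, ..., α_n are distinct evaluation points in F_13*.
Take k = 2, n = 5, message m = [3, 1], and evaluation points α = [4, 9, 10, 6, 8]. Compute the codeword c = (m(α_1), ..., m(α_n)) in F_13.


c = [7, 12, 0, 9, 11]

Message polynomial: m(x) = 3 + 1·x (mod 13).
For each evaluation point α_i, compute m(α_i) mod 13:
  α_1 = 4: Horner steps 1 → 7, so m(4) = 7.
  α_2 = 9: Horner steps 1 → 12, so m(9) = 12.
  α_3 = 10: Horner steps 1 → 0, so m(10) = 0.
  α_4 = 6: Horner steps 1 → 9, so m(6) = 9.
  α_5 = 8: Horner steps 1 → 11, so m(8) = 11.
Codeword c = [7, 12, 0, 9, 11] ∈ F_13^5.


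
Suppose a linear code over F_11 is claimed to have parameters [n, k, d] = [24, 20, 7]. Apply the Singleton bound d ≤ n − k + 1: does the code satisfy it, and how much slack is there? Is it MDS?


Singleton RHS = n − k + 1 = 5, slack = -2, bound violated (no such code; not MDS).

Singleton bound: d ≤ n − k + 1.
Here n = 24, k = 20, so n − k + 1 = 5.
Given d = 7, check d ≤ 5: NO.
Slack = (n − k + 1) − d = -2.
The slack is negative: d = 7 exceeds n − k + 1 = 5 by 2, so the Singleton bound is violated and no linear [24, 20, 7]_11 code can exist. In particular it is not MDS (MDS requires d = n − k + 1 exactly).
Description: the claimed parameters are [24, 20, 7]_11; such a code would be impossible (violates the Singleton bound).


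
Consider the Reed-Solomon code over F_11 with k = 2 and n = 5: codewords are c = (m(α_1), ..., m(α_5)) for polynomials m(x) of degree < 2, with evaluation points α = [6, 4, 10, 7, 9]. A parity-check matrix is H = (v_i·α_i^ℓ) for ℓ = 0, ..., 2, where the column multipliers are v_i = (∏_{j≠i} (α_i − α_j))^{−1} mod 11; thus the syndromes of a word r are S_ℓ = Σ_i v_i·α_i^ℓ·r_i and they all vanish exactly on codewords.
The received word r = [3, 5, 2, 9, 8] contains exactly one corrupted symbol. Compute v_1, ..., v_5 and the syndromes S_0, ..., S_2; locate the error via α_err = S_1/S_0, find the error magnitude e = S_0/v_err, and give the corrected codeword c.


S = (6, 3, 7), error at position 1, error magnitude e = 10, c = [4, 5, 2, 9, 8].

Step 1: column multipliers v_i = (∏_{j≠i}(α_i − α_j))^{−1} mod 11.
  i = 1 (α = 6): (6−4)(6−10)(6−7)(6−9) = 2·(−4)·(−1)·(−3) = −24 ≡ 9, so v_1 = 9^{−1} = 5 (mod 11).
  i = 2 (α = 4): (4−6)(4−10)(4−7)(4−9) = (−2)·(−6)·(−3)·(−5) = 180 ≡ 4, so v_2 = 4^{−1} = 3 (mod 11).
  i = 3 (α = 10): (10−6)(10−4)(10−7)(10−9) = 4·6·3·1 = 72 ≡ 6, so v_3 = 6^{−1} = 2 (mod 11).
  i = 4 (α = 7): (7−6)(7−4)(7−10)(7−9) = 1·3·(−3)·(−2) = 18 ≡ 7, so v_4 = 7^{−1} = 8 (mod 11).
  i = 5 (α = 9): (9−6)(9−4)(9−10)(9−7) = 3·5·(−1)·2 = −30 ≡ 3, so v_5 = 3^{−1} = 4 (mod 11).
  v = [5, 3, 2, 8, 4].
Step 2: syndromes of r = [3, 5, 2, 9, 8] (all sums mod 11).
  S_0 = Σ v_i r_i = 5·3 + 3·5 + 2·2 + 8·9 + 4·8 = 138 ≡ 6.
  S_1 = Σ v_i α_i r_i = 5·6·3 + 3·4·5 + 2·10·2 + 8·7·9 + 4·9·8 = 982 ≡ 3.
  α_i^2 mod 11 = [3, 5, 1, 5, 4].
  S_2 = Σ v_i α_i^2 r_i = 5·3·3 + 3·5·5 + 2·1·2 + 8·5·9 + 4·4·8 = 612 ≡ 7.
  S = (6, 3, 7) ≠ 0, so r is not a codeword (an error is present).
Step 3: locate the error. For a single error e at position i, S_ℓ = v_i·e·α_i^ℓ, so α_err = S_1/S_0.
  S_0^{−1} = 6^{−1} = 2 (mod 11), so α_err = 3·2 = 6 ≡ 6 = α_1. Error position i = 1.
  Consistency check: S_2/S_1 = 7·4 = 28 ≡ 6 = α_err ✓ (single-error assumption holds).
Step 4: error magnitude e = S_0/v_1 = S_0·∏_{j≠1}(α_1 − α_j) = 6·9 = 54 ≡ 10 (mod 11).
Step 5: correct position 1: c_1 = r_1 − e = 3 − 10 ≡ 4 (mod 11). Hence c = [4, 5, 2, 9, 8].
  Check: interpolating c through the α_i gives m(x) = 7 + 5·x (degree < 2) with m(α_i) = c_i for every i, so c is indeed a codeword.


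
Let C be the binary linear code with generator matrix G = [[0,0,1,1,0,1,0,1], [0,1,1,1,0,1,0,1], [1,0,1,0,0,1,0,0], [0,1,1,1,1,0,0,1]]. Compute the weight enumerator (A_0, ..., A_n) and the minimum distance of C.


Weight distribution: A_0 = 1, A_1 = 1, A_2 = 1, A_3 = 4, A_4 = 5, A_5 = 3, A_6 = 1. Minimum distance d = 1.

Enumerate all 2^4 = 16 messages m ∈ F_2^4.
For each, compute codeword c = mG in F_2^8, then tally its weight.
  m = 0000 → c = 00000000, weight = 0.
  m = 1000 → c = 00110101, weight = 4.
  m = 0100 → c = 01110101, weight = 5.
  m = 1100 → c = 01000000, weight = 1.
  m = 0010 → c = 10100100, weight = 3.
  m = 1010 → c = 10010001, weight = 3.
  m = 0110 → c = 11010001, weight = 4.
  m = 1110 → c = 11100100, weight = 4.
  m = 0001 → c = 01111001, weight = 5.
  m = 1001 → c = 01001100, weight = 3.
  m = 0101 → c = 00001100, weight = 2.
  m = 1101 → c = 00111001, weight = 4.
  m = 0011 → c = 11011101, weight = 6.
  m = 1011 → c = 11101000, weight = 4.
  m = 0111 → c = 10101000, weight = 3.
  m = 1111 → c = 10011101, weight = 5.
Tally weights:
  weight 0: 1 codewords.
  weight 1: 1 codewords.
  weight 2: 1 codewords.
  weight 3: 4 codewords.
  weight 4: 5 codewords.
  weight 5: 3 codewords.
  weight 6: 1 codewords.
Minimum distance d = smallest w > 0 with A_w > 0 = 1.
Sanity: Σ A_w = 16 = 2^4 = 16 ✓.


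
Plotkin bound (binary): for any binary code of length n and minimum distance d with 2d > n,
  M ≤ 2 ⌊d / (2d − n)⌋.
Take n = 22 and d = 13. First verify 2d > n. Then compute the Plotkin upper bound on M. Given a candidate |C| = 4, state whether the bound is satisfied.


Plotkin bound M ≤ 6; given |C| = 4 ≤ bound (satisfied).

Check applicability: 2d = 26, n = 22.
2d − n = 4 > 0, so Plotkin applies.
Compute d/(2d−n) = 13/4 ≈ 3.2500.
⌊d/(2d−n)⌋ = 3.
Plotkin bound: M ≤ 2·3 = 6.
Given |C| = 4, check: satisfied.
This |C| is below the Plotkin bound.


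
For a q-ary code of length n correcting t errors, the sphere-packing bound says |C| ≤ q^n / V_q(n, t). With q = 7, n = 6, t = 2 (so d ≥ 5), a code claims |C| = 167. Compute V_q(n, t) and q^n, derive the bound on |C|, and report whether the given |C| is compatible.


V_q(n, t) = 577, q^n = 117649, Hamming bound = 203, |C| = 167 ≤ bound (satisfied).

Step 1: Compute V_q(n, t) = Σ_{j=0}^2 C(n, j) (q−1)^j.
  j = 0: C(6,0)·(6)^0 = 1·1 = 1.
  j = 1: C(6,1)·(6)^1 = 6·6 = 36.
  j = 2: C(6,2)·(6)^2 = 15·36 = 540.
  V_q(n, t) = 1 + 36 + 540 = 577.
Step 2: q^n = 7^6 = 117649.
Step 3: Hamming bound ⌊q^n / V_q(n,t)⌋ = ⌊117649/577⌋ = 203.
Step 4: Compare |C| = 167 to 203: satisfied.
The claimed |C| lies below the Hamming bound.


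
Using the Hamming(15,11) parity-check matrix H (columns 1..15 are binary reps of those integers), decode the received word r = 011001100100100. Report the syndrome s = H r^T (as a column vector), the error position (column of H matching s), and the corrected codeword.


s = (0, 1, 1, 1)^T, error position = 7, corrected codeword c = 011001000100100

Compute s = H r^T mod 2 one row at a time:
  s_1 = 0 + 0 + 1 + 0 + 0 + 1 + 0 + 0 = 2 ≡ 0 (mod 2).
  s_2 = 0 + 0 + 1 + 1 + 0 + 1 + 0 + 0 = 3 ≡ 1 (mod 2).
  s_3 = 1 + 1 + 1 + 1 + 1 + 0 + 0 + 0 = 5 ≡ 1 (mod 2).
  s_4 = 0 + 1 + 0 + 1 + 0 + 0 + 1 + 0 = 3 ≡ 1 (mod 2).
s = (0, 1, 1, 1)^T — this equals column 7 of H (binary 0111), so error is at position 7.
Correct: flip bit 7 of r = 011001100100100 to get c = 011001000100100.


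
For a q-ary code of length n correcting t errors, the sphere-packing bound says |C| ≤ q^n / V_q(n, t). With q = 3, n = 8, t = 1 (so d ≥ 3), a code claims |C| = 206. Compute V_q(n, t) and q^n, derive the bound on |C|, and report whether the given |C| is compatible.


V_q(n, t) = 17, q^n = 6561, Hamming bound = 385, |C| = 206 ≤ bound (satisfied).

Step 1: Compute V_q(n, t) = Σ_{j=0}^1 C(n, j) (q−1)^j.
  j = 0: C(8,0)·(2)^0 = 1·1 = 1.
  j = 1: C(8,1)·(2)^1 = 8·2 = 16.
  V_q(n, t) = 1 + 16 = 17.
Step 2: q^n = 3^8 = 6561.
Step 3: Hamming bound ⌊q^n / V_q(n,t)⌋ = ⌊6561/17⌋ = 385.
Step 4: Compare |C| = 206 to 385: satisfied.
The claimed |C| lies below the Hamming bound.


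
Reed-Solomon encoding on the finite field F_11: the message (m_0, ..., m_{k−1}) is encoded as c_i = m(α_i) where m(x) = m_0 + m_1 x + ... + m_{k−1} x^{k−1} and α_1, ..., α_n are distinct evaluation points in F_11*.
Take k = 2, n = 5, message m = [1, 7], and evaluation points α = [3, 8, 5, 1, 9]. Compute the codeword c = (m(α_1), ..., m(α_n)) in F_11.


c = [0, 2, 3, 8, 9]

Message polynomial: m(x) = 1 + 7·x (mod 11).
For each evaluation point α_i, compute m(α_i) mod 11:
  α_1 = 3: Horner steps 7 → 0, so m(3) = 0.
  α_2 = 8: Horner steps 7 → 2, so m(8) = 2.
  α_3 = 5: Horner steps 7 → 3, so m(5) = 3.
  α_4 = 1: Horner steps 7 → 8, so m(1) = 8.
  α_5 = 9: Horner steps 7 → 9, so m(9) = 9.
Codeword c = [0, 2, 3, 8, 9] ∈ F_11^5.


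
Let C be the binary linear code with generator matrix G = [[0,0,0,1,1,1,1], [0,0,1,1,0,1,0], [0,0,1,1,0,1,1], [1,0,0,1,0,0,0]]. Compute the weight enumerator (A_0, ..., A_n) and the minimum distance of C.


Weight distribution: A_0 = 1, A_1 = 1, A_2 = 2, A_3 = 6, A_4 = 5, A_5 = 1. Minimum distance d = 1.

Enumerate all 2^4 = 16 messages m ∈ F_2^4.
For each, compute codeword c = mG in F_2^7, then tally its weight.
  m = 0000 → c = 0000000, weight = 0.
  m = 1000 → c = 0001111, weight = 4.
  m = 0100 → c = 0011010, weight = 3.
  m = 1100 → c = 0010101, weight = 3.
  m = 0010 → c = 0011011, weight = 4.
  m = 1010 → c = 0010100, weight = 2.
  m = 0110 → c = 0000001, weight = 1.
  m = 1110 → c = 0001110, weight = 3.
  m = 0001 → c = 1001000, weight = 2.
  m = 1001 → c = 1000111, weight = 4.
  m = 0101 → c = 1010010, weight = 3.
  m = 1101 → c = 1011101, weight = 5.
  m = 0011 → c = 1010011, weight = 4.
  m = 1011 → c = 1011100, weight = 4.
  m = 0111 → c = 1001001, weight = 3.
  m = 1111 → c = 1000110, weight = 3.
Tally weights:
  weight 0: 1 codewords.
  weight 1: 1 codewords.
  weight 2: 2 codewords.
  weight 3: 6 codewords.
  weight 4: 5 codewords.
  weight 5: 1 codewords.
Minimum distance d = smallest w > 0 with A_w > 0 = 1.
Sanity: Σ A_w = 16 = 2^4 = 16 ✓.


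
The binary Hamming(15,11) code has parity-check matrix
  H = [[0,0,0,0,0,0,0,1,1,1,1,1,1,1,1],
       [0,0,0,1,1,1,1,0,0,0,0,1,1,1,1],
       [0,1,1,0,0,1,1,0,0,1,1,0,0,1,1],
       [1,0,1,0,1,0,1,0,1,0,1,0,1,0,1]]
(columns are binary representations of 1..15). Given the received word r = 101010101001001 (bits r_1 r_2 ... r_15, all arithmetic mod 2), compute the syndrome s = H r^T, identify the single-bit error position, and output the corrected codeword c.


s = (1, 0, 1, 0)^T, error position = 10, corrected codeword c = 101010101101001

Compute s = H r^T mod 2 one row at a time:
  s_1 = 0 + 1 + 0 + 0 + 1 + 0 + 0 + 1 = 3 ≡ 1 (mod 2).
  s_2 = 0 + 1 + 0 + 1 + 1 + 0 + 0 + 1 = 4 ≡ 0 (mod 2).
  s_3 = 0 + 1 + 0 + 1 + 0 + 0 + 0 + 1 = 3 ≡ 1 (mod 2).
  s_4 = 1 + 1 + 1 + 1 + 1 + 0 + 0 + 1 = 6 ≡ 0 (mod 2).
s = (1, 0, 1, 0)^T — this equals column 10 of H (binary 1010), so error is at position 10.
Correct: flip bit 10 of r = 101010101001001 to get c = 101010101101001.


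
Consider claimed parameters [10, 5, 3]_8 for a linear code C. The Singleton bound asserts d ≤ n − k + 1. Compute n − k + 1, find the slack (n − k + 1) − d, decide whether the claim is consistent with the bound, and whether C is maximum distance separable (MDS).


Singleton RHS = n − k + 1 = 6, slack = 3, bound satisfied, not MDS.

Singleton bound: d ≤ n − k + 1.
Here n = 10, k = 5, so n − k + 1 = 6.
Given d = 3, check d ≤ 6: YES.
Slack = (n − k + 1) − d = 3.
The code is NOT MDS (slack = 3 > 0).
Description: the claimed parameters are [10, 5, 3]_8; such a code would be non-MDS.


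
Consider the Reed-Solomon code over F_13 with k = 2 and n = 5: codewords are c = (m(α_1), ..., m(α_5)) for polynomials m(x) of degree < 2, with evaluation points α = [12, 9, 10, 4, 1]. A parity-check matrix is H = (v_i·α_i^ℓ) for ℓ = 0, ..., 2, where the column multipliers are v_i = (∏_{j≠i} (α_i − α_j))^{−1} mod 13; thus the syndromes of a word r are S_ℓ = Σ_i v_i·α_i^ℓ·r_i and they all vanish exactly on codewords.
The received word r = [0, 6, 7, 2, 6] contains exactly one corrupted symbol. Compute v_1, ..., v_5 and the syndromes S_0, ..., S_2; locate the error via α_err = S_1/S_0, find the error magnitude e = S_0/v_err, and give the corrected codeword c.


S = (5, 6, 2), error at position 2, error magnitude e = 2, c = [0, 4, 7, 2, 6].

Step 1: column multipliers v_i = (∏_{j≠i}(α_i − α_j))^{−1} mod 13.
  i = 1 (α = 12): (12−9)(12−10)(12−4)(12−1) = 3·2·8·11 = 528 ≡ 8, so v_1 = 8^{−1} = 5 (mod 13).
  i = 2 (α = 9): (9−12)(9−10)(9−4)(9−1) = (−3)·(−1)·5·8 = 120 ≡ 3, so v_2 = 3^{−1} = 9 (mod 13).
  i = 3 (α = 10): (10−12)(10−9)(10−4)(10−1) = (−2)·1·6·9 = −108 ≡ 9, so v_3 = 9^{−1} = 3 (mod 13).
  i = 4 (α = 4): (4−12)(4−9)(4−10)(4−1) = (−8)·(−5)·(−6)·3 = −720 ≡ 8, so v_4 = 8^{−1} = 5 (mod 13).
  i = 5 (α = 1): (1−12)(1−9)(1−10)(1−4) = (−11)·(−8)·(−9)·(−3) = 2376 ≡ 10, so v_5 = 10^{−1} = 4 (mod 13).
  v = [5, 9, 3, 5, 4].
Step 2: syndromes of r = [0, 6, 7, 2, 6] (all sums mod 13).
  S_0 = Σ v_i r_i = 5·0 + 9·6 + 3·7 + 5·2 + 4·6 = 109 ≡ 5.
  S_1 = Σ v_i α_i r_i = 5·12·0 + 9·9·6 + 3·10·7 + 5·4·2 + 4·1·6 = 760 ≡ 6.
  α_i^2 mod 13 = [1, 3, 9, 3, 1].
  S_2 = Σ v_i α_i^2 r_i = 5·1·0 + 9·3·6 + 3·9·7 + 5·3·2 + 4·1·6 = 405 ≡ 2.
  S = (5, 6, 2) ≠ 0, so r is not a codeword (an error is present).
Step 3: locate the error. For a single error e at position i, S_ℓ = v_i·e·α_i^ℓ, so α_err = S_1/S_0.
  S_0^{−1} = 5^{−1} = 8 (mod 13), so α_err = 6·8 = 48 ≡ 9 = α_2. Error position i = 2.
  Consistency check: S_2/S_1 = 2·11 = 22 ≡ 9 = α_err ✓ (single-error assumption holds).
Step 4: error magnitude e = S_0/v_2 = S_0·∏_{j≠2}(α_2 − α_j) = 5·3 = 15 ≡ 2 (mod 13).
Step 5: correct position 2: c_2 = r_2 − e = 6 − 2 ≡ 4 (mod 13). Hence c = [0, 4, 7, 2, 6].
  Check: interpolating c through the α_i gives m(x) = 3 + 3·x (degree < 2) with m(α_i) = c_i for every i, so c is indeed a codeword.


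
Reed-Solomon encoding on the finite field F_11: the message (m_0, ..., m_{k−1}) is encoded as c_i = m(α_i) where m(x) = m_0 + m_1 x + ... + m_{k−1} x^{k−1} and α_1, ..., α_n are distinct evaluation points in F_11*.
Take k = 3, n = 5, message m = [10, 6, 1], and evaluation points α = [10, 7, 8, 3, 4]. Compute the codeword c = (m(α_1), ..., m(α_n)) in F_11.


c = [5, 2, 1, 4, 6]

Message polynomial: m(x) = 10 + 6·x + 1·x^2 (mod 11).
For each evaluation point α_i, compute m(α_i) mod 11:
  α_1 = 10: Horner steps 1 → 5 → 5, so m(10) = 5.
  α_2 = 7: Horner steps 1 → 2 → 2, so m(7) = 2.
  α_3 = 8: Horner steps 1 → 3 → 1, so m(8) = 1.
  α_4 = 3: Horner steps 1 → 9 → 4, so m(3) = 4.
  α_5 = 4: Horner steps 1 → 10 → 6, so m(4) = 6.
Codeword c = [5, 2, 1, 4, 6] ∈ F_11^5.


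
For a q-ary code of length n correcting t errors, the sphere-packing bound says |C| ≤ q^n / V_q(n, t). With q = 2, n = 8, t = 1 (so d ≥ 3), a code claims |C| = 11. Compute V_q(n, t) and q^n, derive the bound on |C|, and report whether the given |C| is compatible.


V_q(n, t) = 9, q^n = 256, Hamming bound = 28, |C| = 11 ≤ bound (satisfied).

Step 1: Compute V_q(n, t) = Σ_{j=0}^1 C(n, j) (q−1)^j.
  j = 0: C(8,0)·(1)^0 = 1·1 = 1.
  j = 1: C(8,1)·(1)^1 = 8·1 = 8.
  V_q(n, t) = 1 + 8 = 9.
Step 2: q^n = 2^8 = 256.
Step 3: Hamming bound ⌊q^n / V_q(n,t)⌋ = ⌊256/9⌋ = 28.
Step 4: Compare |C| = 11 to 28: satisfied.
The claimed |C| lies below the Hamming bound.


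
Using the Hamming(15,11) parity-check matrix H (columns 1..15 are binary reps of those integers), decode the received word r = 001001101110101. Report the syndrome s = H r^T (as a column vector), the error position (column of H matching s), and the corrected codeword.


s = (1, 0, 0, 0)^T, error position = 8, corrected codeword c = 001001111110101

Compute s = H r^T mod 2 one row at a time:
  s_1 = 0 + 1 + 1 + 1 + 0 + 1 + 0 + 1 = 5 ≡ 1 (mod 2).
  s_2 = 0 + 0 + 1 + 1 + 0 + 1 + 0 + 1 = 4 ≡ 0 (mod 2).
  s_3 = 0 + 1 + 1 + 1 + 1 + 1 + 0 + 1 = 6 ≡ 0 (mod 2).
  s_4 = 0 + 1 + 0 + 1 + 1 + 1 + 1 + 1 = 6 ≡ 0 (mod 2).
s = (1, 0, 0, 0)^T — this equals column 8 of H (binary 1000), so error is at position 8.
Correct: flip bit 8 of r = 001001101110101 to get c = 001001111110101.


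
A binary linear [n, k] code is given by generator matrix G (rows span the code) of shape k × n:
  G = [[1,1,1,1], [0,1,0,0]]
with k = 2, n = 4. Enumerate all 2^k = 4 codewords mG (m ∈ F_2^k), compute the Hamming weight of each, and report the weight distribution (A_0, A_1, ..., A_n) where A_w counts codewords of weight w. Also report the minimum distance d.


Weight distribution: A_0 = 1, A_1 = 1, A_3 = 1, A_4 = 1. Minimum distance d = 1.

Enumerate all 2^2 = 4 messages m ∈ F_2^2.
For each, compute codeword c = mG in F_2^4, then tally its weight.
  m = 00 → c = 0000, weight = 0.
  m = 10 → c = 1111, weight = 4.
  m = 01 → c = 0100, weight = 1.
  m = 11 → c = 1011, weight = 3.
Tally weights:
  weight 0: 1 codewords.
  weight 1: 1 codewords.
  weight 3: 1 codewords.
  weight 4: 1 codewords.
Minimum distance d = smallest w > 0 with A_w > 0 = 1.
Sanity: Σ A_w = 4 = 2^2 = 4 ✓.


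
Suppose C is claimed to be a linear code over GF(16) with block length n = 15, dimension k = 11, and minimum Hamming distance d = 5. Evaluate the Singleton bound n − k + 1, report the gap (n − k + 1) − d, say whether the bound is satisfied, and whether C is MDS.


Singleton RHS = n − k + 1 = 5, slack = 0, bound satisfied, MDS.

Singleton bound: d ≤ n − k + 1.
Here n = 15, k = 11, so n − k + 1 = 5.
Given d = 5, check d ≤ 5: YES.
Slack = (n − k + 1) − d = 0.
The code is MDS (slack = 0).
Description: the claimed parameters are [15, 11, 5]_16; such a code would be MDS (meets Singleton bound).


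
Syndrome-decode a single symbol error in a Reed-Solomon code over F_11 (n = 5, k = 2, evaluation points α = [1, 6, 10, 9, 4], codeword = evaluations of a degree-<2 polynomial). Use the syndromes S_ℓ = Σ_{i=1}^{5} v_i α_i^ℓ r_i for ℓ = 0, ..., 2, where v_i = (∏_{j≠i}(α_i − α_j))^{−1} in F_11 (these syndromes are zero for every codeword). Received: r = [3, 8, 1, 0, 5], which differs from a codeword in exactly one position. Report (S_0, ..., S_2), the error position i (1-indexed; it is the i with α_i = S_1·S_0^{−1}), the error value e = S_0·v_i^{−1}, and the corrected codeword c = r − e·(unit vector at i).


S = (3, 1, 4), error at position 5, error magnitude e = 10, c = [3, 8, 1, 0, 6].

Step 1: column multipliers v_i = (∏_{j≠i}(α_i − α_j))^{−1} mod 11.
  i = 1 (α = 1): (1−6)(1−10)(1−9)(1−4) = (−5)·(−9)·(−8)·(−3) = 1080 ≡ 2, so v_1 = 2^{−1} = 6 (mod 11).
  i = 2 (α = 6): (6−1)(6−10)(6−9)(6−4) = 5·(−4)·(−3)·2 = 120 ≡ 10, so v_2 = 10^{−1} = 10 (mod 11).
  i = 3 (α = 10): (10−1)(10−6)(10−9)(10−4) = 9·4·1·6 = 216 ≡ 7, so v_3 = 7^{−1} = 8 (mod 11).
  i = 4 (α = 9): (9−1)(9−6)(9−10)(9−4) = 8·3·(−1)·5 = −120 ≡ 1, so v_4 = 1^{−1} = 1 (mod 11).
  i = 5 (α = 4): (4−1)(4−6)(4−10)(4−9) = 3·(−2)·(−6)·(−5) = −180 ≡ 7, so v_5 = 7^{−1} = 8 (mod 11).
  v = [6, 10, 8, 1, 8].
Step 2: syndromes of r = [3, 8, 1, 0, 5] (all sums mod 11).
  S_0 = Σ v_i r_i = 6·3 + 10·8 + 8·1 + 1·0 + 8·5 = 146 ≡ 3.
  S_1 = Σ v_i α_i r_i = 6·1·3 + 10·6·8 + 8·10·1 + 1·9·0 + 8·4·5 = 738 ≡ 1.
  α_i^2 mod 11 = [1, 3, 1, 4, 5].
  S_2 = Σ v_i α_i^2 r_i = 6·1·3 + 10·3·8 + 8·1·1 + 1·4·0 + 8·5·5 = 466 ≡ 4.
  S = (3, 1, 4) ≠ 0, so r is not a codeword (an error is present).
Step 3: locate the error. For a single error e at position i, S_ℓ = v_i·e·α_i^ℓ, so α_err = S_1/S_0.
  S_0^{−1} = 3^{−1} = 4 (mod 11), so α_err = 1·4 = 4 ≡ 4 = α_5. Error position i = 5.
  Consistency check: S_2/S_1 = 4·1 = 4 ≡ 4 = α_err ✓ (single-error assumption holds).
Step 4: error magnitude e = S_0/v_5 = S_0·∏_{j≠5}(α_5 − α_j) = 3·7 = 21 ≡ 10 (mod 11).
Step 5: correct position 5: c_5 = r_5 − e = 5 − 10 ≡ 6 (mod 11). Hence c = [3, 8, 1, 0, 6].
  Check: interpolating c through the α_i gives m(x) = 2 + 1·x (degree < 2) with m(α_i) = c_i for every i, so c is indeed a codeword.


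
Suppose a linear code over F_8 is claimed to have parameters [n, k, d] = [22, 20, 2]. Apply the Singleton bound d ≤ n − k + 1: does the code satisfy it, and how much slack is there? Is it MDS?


Singleton RHS = n − k + 1 = 3, slack = 1, bound satisfied, not MDS.

Singleton bound: d ≤ n − k + 1.
Here n = 22, k = 20, so n − k + 1 = 3.
Given d = 2, check d ≤ 3: YES.
Slack = (n − k + 1) − d = 1.
The code is NOT MDS (slack = 1 > 0).
Description: the claimed parameters are [22, 20, 2]_8; such a code would be non-MDS.


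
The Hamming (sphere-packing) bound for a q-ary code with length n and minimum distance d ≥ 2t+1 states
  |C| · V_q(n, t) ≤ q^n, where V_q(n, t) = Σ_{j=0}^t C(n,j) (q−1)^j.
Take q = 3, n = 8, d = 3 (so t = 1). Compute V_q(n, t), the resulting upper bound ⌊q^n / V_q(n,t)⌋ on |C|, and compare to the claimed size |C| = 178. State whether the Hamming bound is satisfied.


V_q(n, t) = 17, q^n = 6561, Hamming bound = 385, |C| = 178 ≤ bound (satisfied).

Step 1: Compute V_q(n, t) = Σ_{j=0}^1 C(n, j) (q−1)^j.
  j = 0: C(8,0)·(2)^0 = 1·1 = 1.
  j = 1: C(8,1)·(2)^1 = 8·2 = 16.
  V_q(n, t) = 1 + 16 = 17.
Step 2: q^n = 3^8 = 6561.
Step 3: Hamming bound ⌊q^n / V_q(n,t)⌋ = ⌊6561/17⌋ = 385.
Step 4: Compare |C| = 178 to 385: satisfied.
The claimed |C| lies below the Hamming bound.


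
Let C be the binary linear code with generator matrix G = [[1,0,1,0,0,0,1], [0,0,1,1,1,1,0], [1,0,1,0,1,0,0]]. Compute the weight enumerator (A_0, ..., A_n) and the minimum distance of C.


Weight distribution: A_0 = 1, A_2 = 1, A_3 = 3, A_4 = 2, A_5 = 1. Minimum distance d = 2.

Enumerate all 2^3 = 8 messages m ∈ F_2^3.
For each, compute codeword c = mG in F_2^7, then tally its weight.
  m = 000 → c = 0000000, weight = 0.
  m = 100 → c = 1010001, weight = 3.
  m = 010 → c = 0011110, weight = 4.
  m = 110 → c = 1001111, weight = 5.
  m = 001 → c = 1010100, weight = 3.
  m = 101 → c = 0000101, weight = 2.
  m = 011 → c = 1001010, weight = 3.
  m = 111 → c = 0011011, weight = 4.
Tally weights:
  weight 0: 1 codewords.
  weight 2: 1 codewords.
  weight 3: 3 codewords.
  weight 4: 2 codewords.
  weight 5: 1 codewords.
Minimum distance d = smallest w > 0 with A_w > 0 = 2.
Sanity: Σ A_w = 8 = 2^3 = 8 ✓.


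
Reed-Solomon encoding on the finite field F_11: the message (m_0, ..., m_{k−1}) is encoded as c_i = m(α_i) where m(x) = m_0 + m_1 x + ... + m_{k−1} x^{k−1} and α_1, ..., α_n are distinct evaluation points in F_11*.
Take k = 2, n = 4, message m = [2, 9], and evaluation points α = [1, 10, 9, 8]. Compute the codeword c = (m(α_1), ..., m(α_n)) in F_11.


c = [0, 4, 6, 8]

Message polynomial: m(x) = 2 + 9·x (mod 11).
For each evaluation point α_i, compute m(α_i) mod 11:
  α_1 = 1: Horner steps 9 → 0, so m(1) = 0.
  α_2 = 10: Horner steps 9 → 4, so m(10) = 4.
  α_3 = 9: Horner steps 9 → 6, so m(9) = 6.
  α_4 = 8: Horner steps 9 → 8, so m(8) = 8.
Codeword c = [0, 4, 6, 8] ∈ F_11^4.


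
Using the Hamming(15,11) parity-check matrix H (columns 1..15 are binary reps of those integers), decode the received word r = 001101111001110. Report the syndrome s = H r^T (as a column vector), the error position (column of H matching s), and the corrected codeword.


s = (1, 0, 0, 0)^T, error position = 8, corrected codeword c = 001101101001110

Compute s = H r^T mod 2 one row at a time:
  s_1 = 1 + 1 + 0 + 0 + 1 + 1 + 1 + 0 = 5 ≡ 1 (mod 2).
  s_2 = 1 + 0 + 1 + 1 + 1 + 1 + 1 + 0 = 6 ≡ 0 (mod 2).
  s_3 = 0 + 1 + 1 + 1 + 0 + 0 + 1 + 0 = 4 ≡ 0 (mod 2).
  s_4 = 0 + 1 + 0 + 1 + 1 + 0 + 1 + 0 = 4 ≡ 0 (mod 2).
s = (1, 0, 0, 0)^T — this equals column 8 of H (binary 1000), so error is at position 8.
Correct: flip bit 8 of r = 001101111001110 to get c = 001101101001110.


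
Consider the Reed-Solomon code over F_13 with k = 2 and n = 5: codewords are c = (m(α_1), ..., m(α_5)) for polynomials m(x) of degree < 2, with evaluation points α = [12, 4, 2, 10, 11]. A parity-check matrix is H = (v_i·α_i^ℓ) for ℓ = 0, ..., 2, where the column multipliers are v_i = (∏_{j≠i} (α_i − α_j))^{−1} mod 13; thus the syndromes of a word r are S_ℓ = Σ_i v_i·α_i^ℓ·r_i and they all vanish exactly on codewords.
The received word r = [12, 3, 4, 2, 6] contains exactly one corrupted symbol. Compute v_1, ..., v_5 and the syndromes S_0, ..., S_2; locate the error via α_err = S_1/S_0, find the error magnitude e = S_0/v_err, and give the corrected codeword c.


S = (3, 4, 1), error at position 4, error magnitude e = 2, c = [12, 3, 4, 0, 6].

Step 1: column multipliers v_i = (∏_{j≠i}(α_i − α_j))^{−1} mod 13.
  i = 1 (α = 12): (12−4)(12−2)(12−10)(12−11) = 8·10·2·1 = 160 ≡ 4, so v_1 = 4^{−1} = 10 (mod 13).
  i = 2 (α = 4): (4−12)(4−2)(4−10)(4−11) = (−8)·2·(−6)·(−7) = −672 ≡ 4, so v_2 = 4^{−1} = 10 (mod 13).
  i = 3 (α = 2): (2−12)(2−4)(2−10)(2−11) = (−10)·(−2)·(−8)·(−9) = 1440 ≡ 10, so v_3 = 10^{−1} = 4 (mod 13).
  i = 4 (α = 10): (10−12)(10−4)(10−2)(10−11) = (−2)·6·8·(−1) = 96 ≡ 5, so v_4 = 5^{−1} = 8 (mod 13).
  i = 5 (α = 11): (11−12)(11−4)(11−2)(11−10) = (−1)·7·9·1 = −63 ≡ 2, so v_5 = 2^{−1} = 7 (mod 13).
  v = [10, 10, 4, 8, 7].
Step 2: syndromes of r = [12, 3, 4, 2, 6] (all sums mod 13).
  S_0 = Σ v_i r_i = 10·12 + 10·3 + 4·4 + 8·2 + 7·6 = 224 ≡ 3.
  S_1 = Σ v_i α_i r_i = 10·12·12 + 10·4·3 + 4·2·4 + 8·10·2 + 7·11·6 = 2214 ≡ 4.
  α_i^2 mod 13 = [1, 3, 4, 9, 4].
  S_2 = Σ v_i α_i^2 r_i = 10·1·12 + 10·3·3 + 4·4·4 + 8·9·2 + 7·4·6 = 586 ≡ 1.
  S = (3, 4, 1) ≠ 0, so r is not a codeword (an error is present).
Step 3: locate the error. For a single error e at position i, S_ℓ = v_i·e·α_i^ℓ, so α_err = S_1/S_0.
  S_0^{−1} = 3^{−1} = 9 (mod 13), so α_err = 4·9 = 36 ≡ 10 = α_4. Error position i = 4.
  Consistency check: S_2/S_1 = 1·10 = 10 ≡ 10 = α_err ✓ (single-error assumption holds).
Step 4: error magnitude e = S_0/v_4 = S_0·∏_{j≠4}(α_4 − α_j) = 3·5 = 15 ≡ 2 (mod 13).
Step 5: correct position 4: c_4 = r_4 − e = 2 − 2 ≡ 0 (mod 13). Hence c = [12, 3, 4, 0, 6].
  Check: interpolating c through the α_i gives m(x) = 5 + 6·x (degree < 2) with m(α_i) = c_i for every i, so c is indeed a codeword.
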